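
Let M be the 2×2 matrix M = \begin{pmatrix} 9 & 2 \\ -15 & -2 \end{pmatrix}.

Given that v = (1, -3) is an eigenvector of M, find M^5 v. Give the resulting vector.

First find the eigenvalue: Mv = (3, -9) = 3·(1, -3), so λ = 3.
Then M^5 v = λ^5·v = 3^5·(1, -3) = 243·(1, -3) = (243, -729).

(243, -729)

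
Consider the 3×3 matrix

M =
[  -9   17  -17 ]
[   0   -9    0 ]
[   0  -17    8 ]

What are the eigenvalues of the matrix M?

-9, -9, 8

Set up det(λI - M) = 0.
Expanding the 3×3 determinant: p(λ) = λ^3 + 10λ^2 - 63λ - 648.
Since p(-9) = 0, λ = -9 is a root.
Dividing by (λ + 9) leaves λ^2 + λ - 72.
The quadratic factors as (λ + 9)·(λ - 8).
Eigenvalues: -9, -9, 8.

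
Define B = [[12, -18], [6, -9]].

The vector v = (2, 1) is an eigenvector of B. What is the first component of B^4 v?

162

First find the eigenvalue: Bv = (6, 3) = 3·(2, 1), so λ = 3.
Then B^4 v = λ^4·v = 3^4·(2, 1) = 81·(2, 1) = (162, 81).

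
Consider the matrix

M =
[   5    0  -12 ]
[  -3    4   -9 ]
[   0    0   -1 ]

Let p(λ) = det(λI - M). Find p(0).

20

p(0) = det(0·I − M) = det(−M) = (−1)^3·det(M).
det(M) = -20, so p(0) = 20.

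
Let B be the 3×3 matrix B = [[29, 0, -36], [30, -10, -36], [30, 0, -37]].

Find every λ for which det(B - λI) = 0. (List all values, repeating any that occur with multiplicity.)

-10, -7, -1

Set up det(lambda·I - B) = 0.
Cofactor expansion gives p(lambda) = lambda^3 + 18·lambda^2 + 87·lambda + 70.
Try lambda = -1: p(-1) = 0, so -1 is a root.
Factor out (lambda + 1): p(lambda) = (lambda + 1)·(lambda^2 + 17·lambda + 70).
The quadratic factors as (lambda + 10)·(lambda + 7).
Eigenvalues: -10, -7, -1.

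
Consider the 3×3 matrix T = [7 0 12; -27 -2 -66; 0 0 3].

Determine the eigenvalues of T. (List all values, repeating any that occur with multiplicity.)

-2, 3, 7

Compute the characteristic polynomial p(lambda) = det(lambda·I - T).
Expanding the 3×3 determinant: p(lambda) = lambda^3 - 8·lambda^2 + lambda + 42.
Rational-root test: lambda = 3 gives p(3) = 0.
Factor out (lambda - 3): p(lambda) = (lambda - 3)·(lambda^2 - 5·lambda - 14).
The quadratic factors as (lambda + 2)·(lambda - 7).
Eigenvalues: -2, 3, 7.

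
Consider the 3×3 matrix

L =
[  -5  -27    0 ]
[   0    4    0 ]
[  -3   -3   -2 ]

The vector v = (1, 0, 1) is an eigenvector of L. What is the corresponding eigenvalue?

Compute Lv: L·(1, 0, 1) = (-5, 0, -5).
Since Lv = λv, compare component 1: -5 = λ·1, so λ = -5.

-5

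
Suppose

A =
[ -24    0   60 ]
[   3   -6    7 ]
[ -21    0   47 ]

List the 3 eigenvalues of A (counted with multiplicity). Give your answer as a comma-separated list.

The characteristic polynomial is p(s) = det(sI - A).
Cofactor expansion gives p(s) = s^3 - 17s^2 - 6s + 792.
Rational-root test: s = -6 gives p(-6) = 0.
Dividing by (s + 6) leaves s^2 - 23s + 132.
The quadratic factors as (s - 11)·(s - 12).
Eigenvalues: -6, 11, 12.

-6, 11, 12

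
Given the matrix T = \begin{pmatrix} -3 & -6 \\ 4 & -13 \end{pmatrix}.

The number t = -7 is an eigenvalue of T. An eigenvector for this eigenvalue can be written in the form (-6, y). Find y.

We need (T + 7I)v = 0.
T + 7I = [[4, -6], [4, -6]].
Row 1: (4)·-6 + (-6)·y = 0
Row 2: (4)·-6 + (-6)·y = 0
Solving gives y = -4.
Check: T·(-6, -4) = (42, 28) = -7·(-6, -4).

-4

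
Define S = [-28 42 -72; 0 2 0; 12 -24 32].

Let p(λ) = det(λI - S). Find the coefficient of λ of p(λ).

p(λ) = λ^3 - 6λ^2 - 24λ + 64.
The coefficient of λ is -24.

-24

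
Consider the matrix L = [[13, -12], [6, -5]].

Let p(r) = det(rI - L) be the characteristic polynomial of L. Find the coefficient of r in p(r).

The coefficient of r of det(rI - L) is −trace(L).
trace(L) = (13) + (-5) = 8, so the coefficient is -8.

-8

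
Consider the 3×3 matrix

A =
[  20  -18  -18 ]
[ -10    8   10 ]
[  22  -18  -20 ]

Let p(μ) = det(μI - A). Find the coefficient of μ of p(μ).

p(μ) = μ^3 - 8μ^2 - 4μ + 32.
The coefficient of μ is -4.

-4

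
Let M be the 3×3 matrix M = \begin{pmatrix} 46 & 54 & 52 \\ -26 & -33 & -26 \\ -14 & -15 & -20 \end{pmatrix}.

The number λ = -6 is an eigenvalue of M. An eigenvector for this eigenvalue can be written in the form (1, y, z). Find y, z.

0, -1

We need (M + 6I)v = 0.
M + 6I = [[52, 54, 52], [-26, -27, -26], [-14, -15, -14]].
Row 1: (52)·1 + (54)·y + (52)·z = 0
Row 2: (-26)·1 + (-27)·y + (-26)·z = 0
Row 3: (-14)·1 + (-15)·y + (-14)·z = 0
Solving gives y = 0, z = -1.
Check: M·(1, 0, -1) = (-6, 0, 6) = -6·(1, 0, -1).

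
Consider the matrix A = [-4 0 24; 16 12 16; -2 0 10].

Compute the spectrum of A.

2, 4, 12

Set up det(sI - A) = 0.
Cofactor expansion gives p(s) = s^3 - 18s^2 + 80s - 96.
Rational-root test: s = 2 gives p(2) = 0.
Dividing by (s - 2) leaves s^2 - 16s + 48.
The quadratic factors as (s - 4)·(s - 12).
Eigenvalues: 2, 4, 12.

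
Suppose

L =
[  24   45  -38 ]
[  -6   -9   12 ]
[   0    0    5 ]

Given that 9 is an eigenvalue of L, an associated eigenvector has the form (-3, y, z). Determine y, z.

1, 0

We need (L - 9I)v = 0.
L - 9I = [[15, 45, -38], [-6, -18, 12], [0, 0, -4]].
Row 1: (15)·-3 + (45)·y + (-38)·z = 0
Row 2: (-6)·-3 + (-18)·y + (12)·z = 0
Row 3: (0)·-3 + (0)·y + (-4)·z = 0
Solving gives y = 1, z = 0.
Check: L·(-3, 1, 0) = (-27, 9, 0) = 9·(-3, 1, 0).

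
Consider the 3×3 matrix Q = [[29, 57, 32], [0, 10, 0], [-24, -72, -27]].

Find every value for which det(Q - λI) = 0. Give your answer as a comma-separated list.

-3, 5, 10

The characteristic polynomial is p(λ) = det(λI - Q).
Cofactor expansion gives p(λ) = λ^3 - 12λ^2 + 5λ + 150.
Rational-root test: λ = -3 gives p(-3) = 0.
Factor out (λ + 3): p(λ) = (λ + 3)·(λ^2 - 15λ + 50).
The quadratic factors as (λ - 5)·(λ - 10).
Eigenvalues: -3, 5, 10.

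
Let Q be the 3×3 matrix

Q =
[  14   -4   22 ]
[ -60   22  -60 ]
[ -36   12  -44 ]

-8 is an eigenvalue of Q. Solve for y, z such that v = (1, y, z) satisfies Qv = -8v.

We need (Q + 8I)v = 0.
Q + 8I = [[22, -4, 22], [-60, 30, -60], [-36, 12, -36]].
Row 1: (22)·1 + (-4)·y + (22)·z = 0
Row 2: (-60)·1 + (30)·y + (-60)·z = 0
Row 3: (-36)·1 + (12)·y + (-36)·z = 0
Solving gives y = 0, z = -1.
Check: Q·(1, 0, -1) = (-8, 0, 8) = -8·(1, 0, -1).

0, -1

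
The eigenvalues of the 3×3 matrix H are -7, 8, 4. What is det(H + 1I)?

-270

If H has eigenvalues -7, 8, 4, then H + 1I has eigenvalues -6, 9, 5.
det(H + 1I) = (-6) · (9) · (5) = -270.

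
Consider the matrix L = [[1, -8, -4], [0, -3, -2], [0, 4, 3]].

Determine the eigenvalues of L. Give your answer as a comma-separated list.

-1, 1, 1

The characteristic polynomial is p(t) = det(tI - L).
Expanding the 3×3 determinant: p(t) = t^3 - t^2 - t + 1.
Rational-root test: t = -1 gives p(-1) = 0.
Factor out (t + 1): p(t) = (t + 1)·(t^2 - 2t + 1).
The quadratic factor is (t - 1)^2.
Eigenvalues: -1, 1, 1.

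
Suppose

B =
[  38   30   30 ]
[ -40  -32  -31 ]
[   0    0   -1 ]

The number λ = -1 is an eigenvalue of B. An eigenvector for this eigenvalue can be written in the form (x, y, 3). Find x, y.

We need (B + 1I)v = 0.
B + 1I = [[39, 30, 30], [-40, -31, -31], [0, 0, 0]].
Row 1: (39)·x + (30)·y + (30)·3 = 0
Row 2: (-40)·x + (-31)·y + (-31)·3 = 0
Row 3: (0)·x + (0)·y + (0)·3 = 0
Solving gives x = 0, y = -3.
Check: B·(0, -3, 3) = (0, 3, -3) = -1·(0, -3, 3).

0, -3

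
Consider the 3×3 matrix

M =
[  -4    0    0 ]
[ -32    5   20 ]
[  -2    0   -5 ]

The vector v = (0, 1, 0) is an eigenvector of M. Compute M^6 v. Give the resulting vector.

(0, 15625, 0)

First find the eigenvalue: Mv = (0, 5, 0) = 5·(0, 1, 0), so λ = 5.
Then M^6 v = λ^6·v = 5^6·(0, 1, 0) = 15625·(0, 1, 0) = (0, 15625, 0).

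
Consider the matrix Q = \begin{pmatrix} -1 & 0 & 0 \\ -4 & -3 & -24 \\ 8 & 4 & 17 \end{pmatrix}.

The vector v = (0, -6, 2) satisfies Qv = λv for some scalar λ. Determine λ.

5

Compute Qv: Q·(0, -6, 2) = (0, -30, 10).
Since Qv = λv, compare component 2: -30 = λ·-6, so λ = 5.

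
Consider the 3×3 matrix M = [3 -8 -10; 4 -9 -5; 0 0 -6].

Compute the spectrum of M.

The characteristic polynomial is p(lambda) = det(lambda·I - M).
Cofactor expansion gives p(lambda) = lambda^3 + 12·lambda^2 + 41·lambda + 30.
Rational-root test: lambda = -1 gives p(-1) = 0.
Factor out (lambda + 1): p(lambda) = (lambda + 1)·(lambda^2 + 11·lambda + 30).
The quadratic factors as (lambda + 6)·(lambda + 5).
Eigenvalues: -6, -5, -1.

-6, -5, -1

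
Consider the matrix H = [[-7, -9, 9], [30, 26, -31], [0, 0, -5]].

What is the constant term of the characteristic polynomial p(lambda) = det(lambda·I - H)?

440

p(0) = det(0·I − H) = det(−H) = (−1)^3·det(H).
det(H) = -440, so p(0) = 440.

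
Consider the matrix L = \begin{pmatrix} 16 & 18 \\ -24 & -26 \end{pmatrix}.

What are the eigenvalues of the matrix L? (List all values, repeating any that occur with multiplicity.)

det(L - sI) = (16 - s)(-26 - s) - (18)·(-24) = s^2 + 10s + 16.
This factors as (s + 8)·(s + 2) = 0.
Eigenvalues: -8, -2.

-8, -2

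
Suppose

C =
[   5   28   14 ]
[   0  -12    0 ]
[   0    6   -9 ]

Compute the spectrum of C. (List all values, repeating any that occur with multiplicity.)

Set up det(λI - C) = 0.
Expanding the 3×3 determinant: p(λ) = λ^3 + 16λ^2 + 3λ - 540.
Since p(-9) = 0, λ = -9 is a root.
Dividing by (λ + 9) leaves λ^2 + 7λ - 60.
The quadratic factors as (λ + 12)·(λ - 5).
Eigenvalues: -12, -9, 5.

-12, -9, 5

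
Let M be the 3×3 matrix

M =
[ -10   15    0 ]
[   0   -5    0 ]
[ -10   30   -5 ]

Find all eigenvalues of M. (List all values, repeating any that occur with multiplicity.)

-10, -5, -5

The characteristic polynomial is p(s) = det(sI - M).
Expanding the 3×3 determinant: p(s) = s^3 + 20s^2 + 125s + 250.
Since p(-10) = 0, s = -10 is a root.
Dividing by (s + 10) leaves s^2 + 10s + 25.
The quadratic factor is (s + 5)^2.
Eigenvalues: -10, -5, -5.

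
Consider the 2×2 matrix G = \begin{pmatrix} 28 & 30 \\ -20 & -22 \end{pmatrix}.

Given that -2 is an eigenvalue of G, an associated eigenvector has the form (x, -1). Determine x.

1

We need (G + 2I)v = 0.
G + 2I = [[30, 30], [-20, -20]].
Row 1: (30)·x + (30)·-1 = 0
Row 2: (-20)·x + (-20)·-1 = 0
Solving gives x = 1.
Check: G·(1, -1) = (-2, 2) = -2·(1, -1).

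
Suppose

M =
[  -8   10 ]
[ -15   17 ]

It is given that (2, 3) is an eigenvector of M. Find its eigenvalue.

7

Compute Mv: M·(2, 3) = (14, 21).
Since Mv = λv, compare component 1: 14 = λ·2, so λ = 7.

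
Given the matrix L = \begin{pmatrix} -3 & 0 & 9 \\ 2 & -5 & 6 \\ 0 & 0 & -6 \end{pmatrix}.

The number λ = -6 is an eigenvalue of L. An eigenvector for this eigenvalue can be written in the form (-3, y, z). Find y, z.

0, 1

We need (L + 6I)v = 0.
L + 6I = [[3, 0, 9], [2, 1, 6], [0, 0, 0]].
Row 1: (3)·-3 + (0)·y + (9)·z = 0
Row 2: (2)·-3 + (1)·y + (6)·z = 0
Row 3: (0)·-3 + (0)·y + (0)·z = 0
Solving gives y = 0, z = 1.
Check: L·(-3, 0, 1) = (18, 0, -6) = -6·(-3, 0, 1).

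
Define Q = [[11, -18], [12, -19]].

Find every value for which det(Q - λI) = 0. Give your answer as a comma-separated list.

det(Q - lambda·I) = (11 - lambda)(-19 - lambda) - (-18)·(12) = lambda^2 + 8·lambda + 7.
This factors as (lambda + 7)·(lambda + 1) = 0.
Eigenvalues: -7, -1.

-7, -1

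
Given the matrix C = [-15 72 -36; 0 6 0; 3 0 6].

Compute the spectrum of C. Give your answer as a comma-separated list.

Compute the characteristic polynomial p(λ) = det(λI - C).
Expanding the 3×3 determinant: p(λ) = λ^3 + 3λ^2 - 36λ - 108.
Rational-root test: λ = -6 gives p(-6) = 0.
Dividing by (λ + 6) leaves λ^2 - 3λ - 18.
The quadratic factors as (λ + 3)·(λ - 6).
Eigenvalues: -6, -3, 6.

-6, -3, 6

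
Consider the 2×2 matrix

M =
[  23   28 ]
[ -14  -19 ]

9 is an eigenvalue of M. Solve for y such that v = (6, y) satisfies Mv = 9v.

We need (M - 9I)v = 0.
M - 9I = [[14, 28], [-14, -28]].
Row 1: (14)·6 + (28)·y = 0
Row 2: (-14)·6 + (-28)·y = 0
Solving gives y = -3.
Check: M·(6, -3) = (54, -27) = 9·(6, -3).

-3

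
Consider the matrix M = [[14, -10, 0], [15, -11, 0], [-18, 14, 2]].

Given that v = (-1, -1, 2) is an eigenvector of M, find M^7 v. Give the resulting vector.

First find the eigenvalue: Mv = (-4, -4, 8) = 4·(-1, -1, 2), so λ = 4.
Then M^7 v = λ^7·v = 4^7·(-1, -1, 2) = 16384·(-1, -1, 2) = (-16384, -16384, 32768).

(-16384, -16384, 32768)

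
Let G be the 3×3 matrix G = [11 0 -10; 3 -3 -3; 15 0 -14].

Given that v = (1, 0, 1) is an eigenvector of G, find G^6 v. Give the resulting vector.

(1, 0, 1)

First find the eigenvalue: Gv = (1, 0, 1) = 1·(1, 0, 1), so λ = 1.
Then G^6 v = λ^6·v = 1^6·(1, 0, 1) = 1·(1, 0, 1) = (1, 0, 1).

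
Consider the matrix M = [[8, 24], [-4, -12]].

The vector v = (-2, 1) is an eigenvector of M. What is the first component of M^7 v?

32768

First find the eigenvalue: Mv = (8, -4) = -4·(-2, 1), so λ = -4.
Then M^7 v = λ^7·v = (-4)^7·(-2, 1) = -16384·(-2, 1) = (32768, -16384).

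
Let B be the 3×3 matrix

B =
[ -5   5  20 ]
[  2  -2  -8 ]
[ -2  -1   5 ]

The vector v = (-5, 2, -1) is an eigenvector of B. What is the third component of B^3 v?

First find the eigenvalue: Bv = (15, -6, 3) = -3·(-5, 2, -1), so λ = -3.
Then B^3 v = λ^3·v = (-3)^3·(-5, 2, -1) = -27·(-5, 2, -1) = (135, -54, 27).

27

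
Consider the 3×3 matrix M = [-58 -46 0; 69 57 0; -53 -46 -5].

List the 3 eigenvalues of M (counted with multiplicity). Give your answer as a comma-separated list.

Compute the characteristic polynomial p(μ) = det(μI - M).
Expanding the 3×3 determinant: p(μ) = μ^3 + 6μ^2 - 127μ - 660.
Since p(-5) = 0, μ = -5 is a root.
Factor out (μ + 5): p(μ) = (μ + 5)·(μ^2 + μ - 132).
The quadratic factors as (μ + 12)·(μ - 11).
Eigenvalues: -12, -5, 11.

-12, -5, 11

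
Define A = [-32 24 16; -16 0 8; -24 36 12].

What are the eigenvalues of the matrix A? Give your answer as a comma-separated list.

Set up det(λI - A) = 0.
Cofactor expansion gives p(λ) = λ^3 + 20λ^2 + 96λ.
Try λ = 0: p(0) = 0, so 0 is a root.
Dividing by λ leaves λ^2 + 20λ + 96.
The quadratic factors as (λ + 12)·(λ + 8).
Eigenvalues: -12, -8, 0.

-12, -8, 0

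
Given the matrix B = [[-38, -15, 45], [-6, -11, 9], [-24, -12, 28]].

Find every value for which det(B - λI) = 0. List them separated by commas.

-8, -8, -5

The characteristic polynomial is p(λ) = det(λI - B).
Expanding the 3×3 determinant: p(λ) = λ^3 + 21λ^2 + 144λ + 320.
Rational-root test: λ = -5 gives p(-5) = 0.
Dividing by (λ + 5) leaves λ^2 + 16λ + 64.
The quadratic factor is (λ + 8)^2.
Eigenvalues: -8, -8, -5.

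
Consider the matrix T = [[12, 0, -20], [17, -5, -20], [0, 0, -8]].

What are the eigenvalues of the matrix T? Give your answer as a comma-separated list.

-8, -5, 12

Compute the characteristic polynomial p(r) = det(rI - T).
Cofactor expansion gives p(r) = r^3 + r^2 - 116r - 480.
Try r = 12: p(12) = 0, so 12 is a root.
Dividing by (r - 12) leaves r^2 + 13r + 40.
The quadratic factors as (r + 8)·(r + 5).
Eigenvalues: -8, -5, 12.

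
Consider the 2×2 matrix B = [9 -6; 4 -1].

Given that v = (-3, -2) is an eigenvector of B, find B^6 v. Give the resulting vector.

(-46875, -31250)

First find the eigenvalue: Bv = (-15, -10) = 5·(-3, -2), so λ = 5.
Then B^6 v = λ^6·v = 5^6·(-3, -2) = 15625·(-3, -2) = (-46875, -31250).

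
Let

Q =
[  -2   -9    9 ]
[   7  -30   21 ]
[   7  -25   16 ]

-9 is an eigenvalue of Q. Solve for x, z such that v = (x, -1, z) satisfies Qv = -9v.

We need (Q + 9I)v = 0.
Q + 9I = [[7, -9, 9], [7, -21, 21], [7, -25, 25]].
Row 1: (7)·x + (-9)·-1 + (9)·z = 0
Row 2: (7)·x + (-21)·-1 + (21)·z = 0
Row 3: (7)·x + (-25)·-1 + (25)·z = 0
Solving gives x = 0, z = -1.
Check: Q·(0, -1, -1) = (0, 9, 9) = -9·(0, -1, -1).

0, -1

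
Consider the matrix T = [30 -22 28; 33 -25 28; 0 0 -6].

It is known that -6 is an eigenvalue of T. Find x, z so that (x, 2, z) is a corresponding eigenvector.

We need (T + 6I)v = 0.
T + 6I = [[36, -22, 28], [33, -19, 28], [0, 0, 0]].
Row 1: (36)·x + (-22)·2 + (28)·z = 0
Row 2: (33)·x + (-19)·2 + (28)·z = 0
Row 3: (0)·x + (0)·2 + (0)·z = 0
Solving gives x = 2, z = -1.
Check: T·(2, 2, -1) = (-12, -12, 6) = -6·(2, 2, -1).

2, -1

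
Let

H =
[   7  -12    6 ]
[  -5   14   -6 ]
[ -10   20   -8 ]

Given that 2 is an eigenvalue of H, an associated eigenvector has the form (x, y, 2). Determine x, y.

0, 1

We need (H - 2I)v = 0.
H - 2I = [[5, -12, 6], [-5, 12, -6], [-10, 20, -10]].
Row 1: (5)·x + (-12)·y + (6)·2 = 0
Row 2: (-5)·x + (12)·y + (-6)·2 = 0
Row 3: (-10)·x + (20)·y + (-10)·2 = 0
Solving gives x = 0, y = 1.
Check: H·(0, 1, 2) = (0, 2, 4) = 2·(0, 1, 2).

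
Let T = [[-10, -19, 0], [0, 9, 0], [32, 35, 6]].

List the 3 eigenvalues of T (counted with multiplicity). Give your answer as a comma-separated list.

Set up det(sI - T) = 0.
Expanding the 3×3 determinant: p(s) = s^3 - 5s^2 - 96s + 540.
Try s = -10: p(-10) = 0, so -10 is a root.
Dividing by (s + 10) leaves s^2 - 15s + 54.
The quadratic factors as (s - 6)·(s - 9).
Eigenvalues: -10, 6, 9.

-10, 6, 9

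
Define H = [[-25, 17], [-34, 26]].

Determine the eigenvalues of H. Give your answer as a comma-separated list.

det(H - lambda·I) = (-25 - lambda)(26 - lambda) - (17)·(-34) = lambda^2 - lambda - 72.
This factors as (lambda + 8)·(lambda - 9) = 0.
Eigenvalues: -8, 9.

-8, 9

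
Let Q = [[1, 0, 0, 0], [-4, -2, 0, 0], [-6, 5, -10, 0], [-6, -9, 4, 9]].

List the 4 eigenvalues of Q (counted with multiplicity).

-10, -2, 1, 9

Q is lower triangular, so its eigenvalues are the diagonal entries.
Diagonal: 1, -2, -10, 9.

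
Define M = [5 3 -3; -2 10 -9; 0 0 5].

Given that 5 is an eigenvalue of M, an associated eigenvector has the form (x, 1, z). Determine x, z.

-2, 1

We need (M - 5I)v = 0.
M - 5I = [[0, 3, -3], [-2, 5, -9], [0, 0, 0]].
Row 1: (0)·x + (3)·1 + (-3)·z = 0
Row 2: (-2)·x + (5)·1 + (-9)·z = 0
Row 3: (0)·x + (0)·1 + (0)·z = 0
Solving gives x = -2, z = 1.
Check: M·(-2, 1, 1) = (-10, 5, 5) = 5·(-2, 1, 1).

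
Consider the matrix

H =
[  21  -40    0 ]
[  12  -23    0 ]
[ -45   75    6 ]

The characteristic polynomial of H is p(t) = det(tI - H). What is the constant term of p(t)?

p(t) = t^3 - 4t^2 - 15t + 18.
The constant term is 18.

18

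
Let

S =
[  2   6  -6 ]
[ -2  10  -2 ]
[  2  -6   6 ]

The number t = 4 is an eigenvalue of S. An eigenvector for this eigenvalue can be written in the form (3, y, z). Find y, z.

1, 0

We need (S - 4I)v = 0.
S - 4I = [[-2, 6, -6], [-2, 6, -2], [2, -6, 2]].
Row 1: (-2)·3 + (6)·y + (-6)·z = 0
Row 2: (-2)·3 + (6)·y + (-2)·z = 0
Row 3: (2)·3 + (-6)·y + (2)·z = 0
Solving gives y = 1, z = 0.
Check: S·(3, 1, 0) = (12, 4, 0) = 4·(3, 1, 0).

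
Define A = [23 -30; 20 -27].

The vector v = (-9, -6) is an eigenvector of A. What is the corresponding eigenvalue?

Compute Av: A·(-9, -6) = (-27, -18).
Since Av = λv, compare component 1: -27 = λ·-9, so λ = 3.

3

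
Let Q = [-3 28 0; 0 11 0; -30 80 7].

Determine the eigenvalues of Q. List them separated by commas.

-3, 7, 11

The characteristic polynomial is p(λ) = det(λI - Q).
Cofactor expansion gives p(λ) = λ^3 - 15λ^2 + 23λ + 231.
Since p(7) = 0, λ = 7 is a root.
Factor out (λ - 7): p(λ) = (λ - 7)·(λ^2 - 8λ - 33).
The quadratic factors as (λ + 3)·(λ - 11).
Eigenvalues: -3, 7, 11.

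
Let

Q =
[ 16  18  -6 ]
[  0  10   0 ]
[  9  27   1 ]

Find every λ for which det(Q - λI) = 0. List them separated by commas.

7, 10, 10

Set up det(sI - Q) = 0.
Cofactor expansion gives p(s) = s^3 - 27s^2 + 240s - 700.
Rational-root test: s = 10 gives p(10) = 0.
Dividing by (s - 10) leaves s^2 - 17s + 70.
The quadratic factors as (s - 7)·(s - 10).
Eigenvalues: 7, 10, 10.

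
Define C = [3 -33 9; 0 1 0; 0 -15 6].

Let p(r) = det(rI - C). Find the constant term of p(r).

-18

p(r) = r^3 - 10r^2 + 27r - 18.
The constant term is -18.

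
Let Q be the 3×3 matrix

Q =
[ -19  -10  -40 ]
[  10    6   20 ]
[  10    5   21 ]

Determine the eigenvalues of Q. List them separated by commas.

1, 1, 6

Set up det(λI - Q) = 0.
Expanding the 3×3 determinant: p(λ) = λ^3 - 8λ^2 + 13λ - 6.
Rational-root test: λ = 1 gives p(1) = 0.
Factor out (λ - 1): p(λ) = (λ - 1)·(λ^2 - 7λ + 6).
The quadratic factors as (λ - 1)·(λ - 6).
Eigenvalues: 1, 1, 6.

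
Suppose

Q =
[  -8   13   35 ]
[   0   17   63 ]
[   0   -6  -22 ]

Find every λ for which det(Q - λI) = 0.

-8, -4, -1

The characteristic polynomial is p(μ) = det(μI - Q).
Expanding the 3×3 determinant: p(μ) = μ^3 + 13μ^2 + 44μ + 32.
Since p(-1) = 0, μ = -1 is a root.
Factor out (μ + 1): p(μ) = (μ + 1)·(μ^2 + 12μ + 32).
The quadratic factors as (μ + 8)·(μ + 4).
Eigenvalues: -8, -4, -1.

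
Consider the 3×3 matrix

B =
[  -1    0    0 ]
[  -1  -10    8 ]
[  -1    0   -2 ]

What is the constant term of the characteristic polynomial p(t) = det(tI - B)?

p(0) = det(0·I − B) = det(−B) = (−1)^3·det(B).
det(B) = -20, so p(0) = 20.

20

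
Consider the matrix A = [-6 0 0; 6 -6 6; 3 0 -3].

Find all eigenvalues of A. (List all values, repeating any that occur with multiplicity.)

-6, -6, -3

Set up det(lambda·I - A) = 0.
Expanding the 3×3 determinant: p(lambda) = lambda^3 + 15·lambda^2 + 72·lambda + 108.
Since p(-3) = 0, lambda = -3 is a root.
Dividing by (lambda + 3) leaves lambda^2 + 12·lambda + 36.
The quadratic factor is (lambda + 6)^2.
Eigenvalues: -6, -6, -3.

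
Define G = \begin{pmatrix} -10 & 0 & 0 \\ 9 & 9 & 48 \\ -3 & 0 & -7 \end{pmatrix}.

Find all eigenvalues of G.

Compute the characteristic polynomial p(λ) = det(λI - G).
Expanding the 3×3 determinant: p(λ) = λ^3 + 8λ^2 - 83λ - 630.
Try λ = -10: p(-10) = 0, so -10 is a root.
Factor out (λ + 10): p(λ) = (λ + 10)·(λ^2 - 2λ - 63).
The quadratic factors as (λ + 7)·(λ - 9).
Eigenvalues: -10, -7, 9.

-10, -7, 9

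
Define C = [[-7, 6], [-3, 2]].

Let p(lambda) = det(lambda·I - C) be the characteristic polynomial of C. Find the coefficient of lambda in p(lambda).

The coefficient of lambda of det(lambda·I - C) is −trace(C).
trace(C) = (-7) + (2) = -5, so the coefficient is 5.

5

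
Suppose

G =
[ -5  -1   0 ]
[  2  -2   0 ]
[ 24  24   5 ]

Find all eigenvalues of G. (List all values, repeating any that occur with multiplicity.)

-4, -3, 5

Set up det(μI - G) = 0.
Expanding the 3×3 determinant: p(μ) = μ^3 + 2μ^2 - 23μ - 60.
Rational-root test: μ = -3 gives p(-3) = 0.
Factor out (μ + 3): p(μ) = (μ + 3)·(μ^2 - μ - 20).
The quadratic factors as (μ + 4)·(μ - 5).
Eigenvalues: -4, -3, 5.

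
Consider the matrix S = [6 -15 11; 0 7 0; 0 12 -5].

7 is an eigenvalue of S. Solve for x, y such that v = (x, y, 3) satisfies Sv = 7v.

-12, 3

We need (S - 7I)v = 0.
S - 7I = [[-1, -15, 11], [0, 0, 0], [0, 12, -12]].
Row 1: (-1)·x + (-15)·y + (11)·3 = 0
Row 2: (0)·x + (0)·y + (0)·3 = 0
Row 3: (0)·x + (12)·y + (-12)·3 = 0
Solving gives x = -12, y = 3.
Check: S·(-12, 3, 3) = (-84, 21, 21) = 7·(-12, 3, 3).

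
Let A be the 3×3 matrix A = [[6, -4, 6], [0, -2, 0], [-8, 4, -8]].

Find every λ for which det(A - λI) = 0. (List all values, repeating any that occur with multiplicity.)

-2, -2, 0

The characteristic polynomial is p(s) = det(sI - A).
Cofactor expansion gives p(s) = s^3 + 4s^2 + 4s.
Rational-root test: s = 0 gives p(0) = 0.
Dividing by s leaves s^2 + 4s + 4.
The quadratic factor is (s + 2)^2.
Eigenvalues: -2, -2, 0.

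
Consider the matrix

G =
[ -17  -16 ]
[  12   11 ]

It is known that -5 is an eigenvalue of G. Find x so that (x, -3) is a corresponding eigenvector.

4

We need (G + 5I)v = 0.
G + 5I = [[-12, -16], [12, 16]].
Row 1: (-12)·x + (-16)·-3 = 0
Row 2: (12)·x + (16)·-3 = 0
Solving gives x = 4.
Check: G·(4, -3) = (-20, 15) = -5·(4, -3).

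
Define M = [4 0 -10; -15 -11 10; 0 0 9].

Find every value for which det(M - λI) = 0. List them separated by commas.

Compute the characteristic polynomial p(lambda) = det(lambda·I - M).
Expanding the 3×3 determinant: p(lambda) = lambda^3 - 2·lambda^2 - 107·lambda + 396.
Try lambda = 4: p(4) = 0, so 4 is a root.
Factor out (lambda - 4): p(lambda) = (lambda - 4)·(lambda^2 + 2·lambda - 99).
The quadratic factors as (lambda + 11)·(lambda - 9).
Eigenvalues: -11, 4, 9.

-11, 4, 9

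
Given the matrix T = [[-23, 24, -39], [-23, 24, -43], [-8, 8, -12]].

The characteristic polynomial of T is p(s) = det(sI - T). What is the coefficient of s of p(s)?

p(s) = s^3 + 11s^2 + 20s - 32.
The coefficient of s is 20.

20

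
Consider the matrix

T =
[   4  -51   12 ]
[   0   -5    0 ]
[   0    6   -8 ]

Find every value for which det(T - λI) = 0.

Set up det(μI - T) = 0.
Expanding along the first row, p(μ) = μ^3 + 9μ^2 - 12μ - 160.
Since p(4) = 0, μ = 4 is a root.
Dividing by (μ - 4) leaves μ^2 + 13μ + 40.
The quadratic factors as (μ + 8)·(μ + 5).
Eigenvalues: -8, -5, 4.

-8, -5, 4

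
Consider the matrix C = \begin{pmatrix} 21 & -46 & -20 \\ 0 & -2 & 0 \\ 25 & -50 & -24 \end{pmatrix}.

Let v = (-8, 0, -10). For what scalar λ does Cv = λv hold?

-4

Compute Cv: C·(-8, 0, -10) = (32, 0, 40).
Since Cv = λv, compare component 1: 32 = λ·-8, so λ = -4.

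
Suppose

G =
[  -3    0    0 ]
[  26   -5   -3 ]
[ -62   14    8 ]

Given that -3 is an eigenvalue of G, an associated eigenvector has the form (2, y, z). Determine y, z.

We need (G + 3I)v = 0.
G + 3I = [[0, 0, 0], [26, -2, -3], [-62, 14, 11]].
Row 1: (0)·2 + (0)·y + (0)·z = 0
Row 2: (26)·2 + (-2)·y + (-3)·z = 0
Row 3: (-62)·2 + (14)·y + (11)·z = 0
Solving gives y = -10, z = 24.
Check: G·(2, -10, 24) = (-6, 30, -72) = -3·(2, -10, 24).

-10, 24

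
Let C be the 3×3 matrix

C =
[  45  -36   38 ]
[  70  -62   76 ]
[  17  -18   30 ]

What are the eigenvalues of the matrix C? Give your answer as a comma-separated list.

The characteristic polynomial is p(λ) = det(λI - C).
Cofactor expansion gives p(λ) = λ^3 - 13λ^2 - 58λ + 880.
Since p(11) = 0, λ = 11 is a root.
Dividing by (λ - 11) leaves λ^2 - 2λ - 80.
The quadratic factors as (λ + 8)·(λ - 10).
Eigenvalues: -8, 10, 11.

-8, 10, 11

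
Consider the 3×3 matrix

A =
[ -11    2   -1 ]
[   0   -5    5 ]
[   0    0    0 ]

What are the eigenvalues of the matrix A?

A is upper triangular, so its eigenvalues are the diagonal entries.
Diagonal: -11, -5, 0.

-11, -5, 0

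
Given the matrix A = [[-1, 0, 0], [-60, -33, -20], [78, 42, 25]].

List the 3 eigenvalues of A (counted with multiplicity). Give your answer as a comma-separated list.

Set up det(rI - A) = 0.
Expanding along the first row, p(r) = r^3 + 9r^2 + 23r + 15.
Rational-root test: r = -1 gives p(-1) = 0.
Factor out (r + 1): p(r) = (r + 1)·(r^2 + 8r + 15).
The quadratic factors as (r + 5)·(r + 3).
Eigenvalues: -5, -3, -1.

-5, -3, -1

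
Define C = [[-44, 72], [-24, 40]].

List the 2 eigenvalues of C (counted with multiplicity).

det(C - μI) = (-44 - μ)(40 - μ) - (72)·(-24) = μ^2 + 4μ - 32.
This factors as (μ + 8)·(μ - 4) = 0.
Eigenvalues: -8, 4.

-8, 4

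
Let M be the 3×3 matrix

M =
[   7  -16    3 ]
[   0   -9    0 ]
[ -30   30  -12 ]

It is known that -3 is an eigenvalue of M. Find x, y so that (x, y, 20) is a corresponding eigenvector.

We need (M + 3I)v = 0.
M + 3I = [[10, -16, 3], [0, -6, 0], [-30, 30, -9]].
Row 1: (10)·x + (-16)·y + (3)·20 = 0
Row 2: (0)·x + (-6)·y + (0)·20 = 0
Row 3: (-30)·x + (30)·y + (-9)·20 = 0
Solving gives x = -6, y = 0.
Check: M·(-6, 0, 20) = (18, 0, -60) = -3·(-6, 0, 20).

-6, 0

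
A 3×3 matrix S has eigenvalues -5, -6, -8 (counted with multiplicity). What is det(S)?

det(S) is the product of the eigenvalues: (-5) · (-6) · (-8) = -240.

-240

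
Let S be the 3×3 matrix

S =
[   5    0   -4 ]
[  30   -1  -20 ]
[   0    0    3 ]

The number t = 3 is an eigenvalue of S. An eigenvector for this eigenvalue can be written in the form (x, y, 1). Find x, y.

2, 10

We need (S - 3I)v = 0.
S - 3I = [[2, 0, -4], [30, -4, -20], [0, 0, 0]].
Row 1: (2)·x + (0)·y + (-4)·1 = 0
Row 2: (30)·x + (-4)·y + (-20)·1 = 0
Row 3: (0)·x + (0)·y + (0)·1 = 0
Solving gives x = 2, y = 10.
Check: S·(2, 10, 1) = (6, 30, 3) = 3·(2, 10, 1).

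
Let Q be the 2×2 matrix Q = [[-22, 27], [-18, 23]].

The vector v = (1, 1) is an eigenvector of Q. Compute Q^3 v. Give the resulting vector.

First find the eigenvalue: Qv = (5, 5) = 5·(1, 1), so λ = 5.
Then Q^3 v = λ^3·v = 5^3·(1, 1) = 125·(1, 1) = (125, 125).

(125, 125)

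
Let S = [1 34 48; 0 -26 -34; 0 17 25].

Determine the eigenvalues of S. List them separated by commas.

-9, 1, 8

The characteristic polynomial is p(r) = det(rI - S).
Cofactor expansion gives p(r) = r^3 - 73r + 72.
Rational-root test: r = 1 gives p(1) = 0.
Dividing by (r - 1) leaves r^2 + r - 72.
The quadratic factors as (r + 9)·(r - 8).
Eigenvalues: -9, 1, 8.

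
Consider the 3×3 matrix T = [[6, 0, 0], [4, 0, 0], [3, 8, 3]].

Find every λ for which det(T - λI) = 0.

T is lower triangular, so its eigenvalues are the diagonal entries.
Diagonal: 6, 0, 3.

0, 3, 6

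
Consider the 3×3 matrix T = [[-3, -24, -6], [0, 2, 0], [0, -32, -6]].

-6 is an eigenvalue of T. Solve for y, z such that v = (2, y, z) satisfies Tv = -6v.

0, 1

We need (T + 6I)v = 0.
T + 6I = [[3, -24, -6], [0, 8, 0], [0, -32, 0]].
Row 1: (3)·2 + (-24)·y + (-6)·z = 0
Row 2: (0)·2 + (8)·y + (0)·z = 0
Row 3: (0)·2 + (-32)·y + (0)·z = 0
Solving gives y = 0, z = 1.
Check: T·(2, 0, 1) = (-12, 0, -6) = -6·(2, 0, 1).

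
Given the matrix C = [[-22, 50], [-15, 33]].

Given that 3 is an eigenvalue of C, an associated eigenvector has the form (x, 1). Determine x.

We need (C - 3I)v = 0.
C - 3I = [[-25, 50], [-15, 30]].
Row 1: (-25)·x + (50)·1 = 0
Row 2: (-15)·x + (30)·1 = 0
Solving gives x = 2.
Check: C·(2, 1) = (6, 3) = 3·(2, 1).

2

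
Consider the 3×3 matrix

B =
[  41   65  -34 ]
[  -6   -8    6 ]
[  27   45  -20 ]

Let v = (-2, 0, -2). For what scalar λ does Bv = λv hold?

Compute Bv: B·(-2, 0, -2) = (-14, 0, -14).
Since Bv = λv, compare component 1: -14 = λ·-2, so λ = 7.

7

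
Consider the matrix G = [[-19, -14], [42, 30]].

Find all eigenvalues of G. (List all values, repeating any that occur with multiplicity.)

2, 9

det(G - rI) = (-19 - r)(30 - r) - (-14)·(42) = r^2 - 11r + 18.
This factors as (r - 2)·(r - 9) = 0.
Eigenvalues: 2, 9.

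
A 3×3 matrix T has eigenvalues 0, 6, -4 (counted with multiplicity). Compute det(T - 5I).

If T has eigenvalues 0, 6, -4, then T - 5I has eigenvalues -5, 1, -9.
det(T - 5I) = (-5) · (1) · (-9) = 45.

45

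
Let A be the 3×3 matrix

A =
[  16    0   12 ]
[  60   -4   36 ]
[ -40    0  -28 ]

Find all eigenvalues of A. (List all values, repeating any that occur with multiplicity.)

The characteristic polynomial is p(lambda) = det(lambda·I - A).
Cofactor expansion gives p(lambda) = lambda^3 + 16·lambda^2 + 80·lambda + 128.
Since p(-4) = 0, lambda = -4 is a root.
Factor out (lambda + 4): p(lambda) = (lambda + 4)·(lambda^2 + 12·lambda + 32).
The quadratic factors as (lambda + 8)·(lambda + 4).
Eigenvalues: -8, -4, -4.

-8, -4, -4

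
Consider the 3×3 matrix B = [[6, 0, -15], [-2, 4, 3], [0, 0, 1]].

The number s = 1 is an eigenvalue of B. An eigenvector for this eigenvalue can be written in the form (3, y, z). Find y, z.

1, 1

We need (B - 1I)v = 0.
B - 1I = [[5, 0, -15], [-2, 3, 3], [0, 0, 0]].
Row 1: (5)·3 + (0)·y + (-15)·z = 0
Row 2: (-2)·3 + (3)·y + (3)·z = 0
Row 3: (0)·3 + (0)·y + (0)·z = 0
Solving gives y = 1, z = 1.
Check: B·(3, 1, 1) = (3, 1, 1) = 1·(3, 1, 1).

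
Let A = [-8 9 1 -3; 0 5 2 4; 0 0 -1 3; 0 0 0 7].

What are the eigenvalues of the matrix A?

A is upper triangular, so its eigenvalues are the diagonal entries.
Diagonal: -8, 5, -1, 7.

-8, -1, 5, 7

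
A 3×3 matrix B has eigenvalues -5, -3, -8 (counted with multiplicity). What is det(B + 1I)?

-56

If B has eigenvalues -5, -3, -8, then B + 1I has eigenvalues -4, -2, -7.
det(B + 1I) = (-4) · (-2) · (-7) = -56.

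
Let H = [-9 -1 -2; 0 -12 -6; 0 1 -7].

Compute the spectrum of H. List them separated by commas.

The characteristic polynomial is p(μ) = det(μI - H).
Expanding the 3×3 determinant: p(μ) = μ^3 + 28μ^2 + 261μ + 810.
Try μ = -9: p(-9) = 0, so -9 is a root.
Factor out (μ + 9): p(μ) = (μ + 9)·(μ^2 + 19μ + 90).
The quadratic factors as (μ + 10)·(μ + 9).
Eigenvalues: -10, -9, -9.

-10, -9, -9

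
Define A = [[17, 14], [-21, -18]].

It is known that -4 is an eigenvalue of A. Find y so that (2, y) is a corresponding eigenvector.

We need (A + 4I)v = 0.
A + 4I = [[21, 14], [-21, -14]].
Row 1: (21)·2 + (14)·y = 0
Row 2: (-21)·2 + (-14)·y = 0
Solving gives y = -3.
Check: A·(2, -3) = (-8, 12) = -4·(2, -3).

-3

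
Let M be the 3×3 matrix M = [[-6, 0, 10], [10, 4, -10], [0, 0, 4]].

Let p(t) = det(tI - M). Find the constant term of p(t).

96

p(t) = t^3 - 2t^2 - 32t + 96.
The constant term is 96.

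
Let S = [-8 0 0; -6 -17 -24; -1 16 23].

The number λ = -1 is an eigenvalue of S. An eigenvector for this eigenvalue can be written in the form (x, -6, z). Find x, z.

We need (S + 1I)v = 0.
S + 1I = [[-7, 0, 0], [-6, -16, -24], [-1, 16, 24]].
Row 1: (-7)·x + (0)·-6 + (0)·z = 0
Row 2: (-6)·x + (-16)·-6 + (-24)·z = 0
Row 3: (-1)·x + (16)·-6 + (24)·z = 0
Solving gives x = 0, z = 4.
Check: S·(0, -6, 4) = (0, 6, -4) = -1·(0, -6, 4).

0, 4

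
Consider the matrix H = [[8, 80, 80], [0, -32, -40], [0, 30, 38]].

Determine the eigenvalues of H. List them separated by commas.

-2, 8, 8

The characteristic polynomial is p(λ) = det(λI - H).
Expanding the 3×3 determinant: p(λ) = λ^3 - 14λ^2 + 32λ + 128.
Since p(-2) = 0, λ = -2 is a root.
Factor out (λ + 2): p(λ) = (λ + 2)·(λ^2 - 16λ + 64).
The quadratic factor is (λ - 8)^2.
Eigenvalues: -2, 8, 8.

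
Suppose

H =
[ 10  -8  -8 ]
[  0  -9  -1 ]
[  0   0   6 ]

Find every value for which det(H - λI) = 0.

H is upper triangular, so its eigenvalues are the diagonal entries.
Diagonal: 10, -9, 6.

-9, 6, 10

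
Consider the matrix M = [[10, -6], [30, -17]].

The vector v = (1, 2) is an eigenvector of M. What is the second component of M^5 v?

First find the eigenvalue: Mv = (-2, -4) = -2·(1, 2), so λ = -2.
Then M^5 v = λ^5·v = (-2)^5·(1, 2) = -32·(1, 2) = (-32, -64).

-64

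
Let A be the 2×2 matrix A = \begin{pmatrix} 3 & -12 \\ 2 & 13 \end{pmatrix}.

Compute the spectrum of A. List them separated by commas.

7, 9

det(A - λI) = (3 - λ)(13 - λ) - (-12)·(2) = λ^2 - 16λ + 63.
This factors as (λ - 7)·(λ - 9) = 0.
Eigenvalues: 7, 9.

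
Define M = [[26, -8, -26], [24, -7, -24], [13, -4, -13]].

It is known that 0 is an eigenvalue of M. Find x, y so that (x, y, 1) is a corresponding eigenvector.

We need (M)v = 0.
M = [[26, -8, -26], [24, -7, -24], [13, -4, -13]].
Row 1: (26)·x + (-8)·y + (-26)·1 = 0
Row 2: (24)·x + (-7)·y + (-24)·1 = 0
Row 3: (13)·x + (-4)·y + (-13)·1 = 0
Solving gives x = 1, y = 0.
Check: M·(1, 0, 1) = (0, 0, 0) = 0·(1, 0, 1).

1, 0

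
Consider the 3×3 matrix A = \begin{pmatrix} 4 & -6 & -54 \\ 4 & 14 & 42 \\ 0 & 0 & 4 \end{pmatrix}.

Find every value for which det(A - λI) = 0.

4, 8, 10

Set up det(tI - A) = 0.
Expanding the 3×3 determinant: p(t) = t^3 - 22t^2 + 152t - 320.
Rational-root test: t = 4 gives p(4) = 0.
Dividing by (t - 4) leaves t^2 - 18t + 80.
The quadratic factors as (t - 8)·(t - 10).
Eigenvalues: 4, 8, 10.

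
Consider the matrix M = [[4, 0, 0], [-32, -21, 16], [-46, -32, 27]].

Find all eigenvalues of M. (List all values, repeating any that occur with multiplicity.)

Set up det(tI - M) = 0.
Expanding the 3×3 determinant: p(t) = t^3 - 10t^2 - 31t + 220.
Since p(-5) = 0, t = -5 is a root.
Dividing by (t + 5) leaves t^2 - 15t + 44.
The quadratic factors as (t - 4)·(t - 11).
Eigenvalues: -5, 4, 11.

-5, 4, 11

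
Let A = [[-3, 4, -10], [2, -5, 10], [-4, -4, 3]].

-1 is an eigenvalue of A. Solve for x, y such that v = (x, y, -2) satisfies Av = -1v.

We need (A + 1I)v = 0.
A + 1I = [[-2, 4, -10], [2, -4, 10], [-4, -4, 4]].
Row 1: (-2)·x + (4)·y + (-10)·-2 = 0
Row 2: (2)·x + (-4)·y + (10)·-2 = 0
Row 3: (-4)·x + (-4)·y + (4)·-2 = 0
Solving gives x = 2, y = -4.
Check: A·(2, -4, -2) = (-2, 4, 2) = -1·(2, -4, -2).

2, -4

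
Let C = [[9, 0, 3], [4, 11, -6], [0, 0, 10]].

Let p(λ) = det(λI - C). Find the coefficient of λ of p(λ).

299

p(λ) = λ^3 - 30λ^2 + 299λ - 990.
The coefficient of λ is 299.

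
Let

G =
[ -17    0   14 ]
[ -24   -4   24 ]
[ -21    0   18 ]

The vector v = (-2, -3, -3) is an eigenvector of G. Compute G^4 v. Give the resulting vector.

First find the eigenvalue: Gv = (-8, -12, -12) = 4·(-2, -3, -3), so λ = 4.
Then G^4 v = λ^4·v = 4^4·(-2, -3, -3) = 256·(-2, -3, -3) = (-512, -768, -768).

(-512, -768, -768)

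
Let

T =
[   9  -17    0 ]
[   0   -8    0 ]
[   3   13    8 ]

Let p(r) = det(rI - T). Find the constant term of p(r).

576

p(r) = r^3 - 9r^2 - 64r + 576.
The constant term is 576.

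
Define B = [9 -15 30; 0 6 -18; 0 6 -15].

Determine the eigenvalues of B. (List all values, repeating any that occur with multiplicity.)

-6, -3, 9

Set up det(tI - B) = 0.
Expanding along the first row, p(t) = t^3 - 63t - 162.
Try t = -3: p(-3) = 0, so -3 is a root.
Factor out (t + 3): p(t) = (t + 3)·(t^2 - 3t - 54).
The quadratic factors as (t + 6)·(t - 9).
Eigenvalues: -6, -3, 9.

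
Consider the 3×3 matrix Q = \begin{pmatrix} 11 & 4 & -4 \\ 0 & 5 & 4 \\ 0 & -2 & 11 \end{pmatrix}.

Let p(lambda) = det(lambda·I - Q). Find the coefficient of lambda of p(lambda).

p(lambda) = lambda^3 - 27·lambda^2 + 239·lambda - 693.
The coefficient of lambda is 239.

239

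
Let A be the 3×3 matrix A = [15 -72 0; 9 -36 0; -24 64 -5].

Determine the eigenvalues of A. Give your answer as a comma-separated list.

-12, -9, -5

The characteristic polynomial is p(λ) = det(λI - A).
Cofactor expansion gives p(λ) = λ^3 + 26λ^2 + 213λ + 540.
Rational-root test: λ = -12 gives p(-12) = 0.
Dividing by (λ + 12) leaves λ^2 + 14λ + 45.
The quadratic factors as (λ + 9)·(λ + 5).
Eigenvalues: -12, -9, -5.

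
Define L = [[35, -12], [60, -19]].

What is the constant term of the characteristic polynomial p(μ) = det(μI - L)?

55

p(0) = det(0·I − L) = det(−L) = (−1)^2·det(L).
det(L) = 55, so p(0) = 55.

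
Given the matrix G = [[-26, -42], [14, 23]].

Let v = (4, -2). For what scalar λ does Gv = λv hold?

Compute Gv: G·(4, -2) = (-20, 10).
Since Gv = λv, compare component 1: -20 = λ·4, so λ = -5.

-5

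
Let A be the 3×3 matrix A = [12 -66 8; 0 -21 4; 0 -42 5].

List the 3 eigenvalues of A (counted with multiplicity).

-9, -7, 12

The characteristic polynomial is p(λ) = det(λI - A).
Expanding along the first row, p(λ) = λ^3 + 4λ^2 - 129λ - 756.
Try λ = -7: p(-7) = 0, so -7 is a root.
Dividing by (λ + 7) leaves λ^2 - 3λ - 108.
The quadratic factors as (λ + 9)·(λ - 12).
Eigenvalues: -9, -7, 12.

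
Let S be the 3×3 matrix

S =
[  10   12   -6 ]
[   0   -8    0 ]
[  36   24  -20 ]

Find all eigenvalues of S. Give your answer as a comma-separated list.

-8, -8, -2

Compute the characteristic polynomial p(r) = det(rI - S).
Expanding the 3×3 determinant: p(r) = r^3 + 18r^2 + 96r + 128.
Rational-root test: r = -2 gives p(-2) = 0.
Dividing by (r + 2) leaves r^2 + 16r + 64.
The quadratic factor is (r + 8)^2.
Eigenvalues: -8, -8, -2.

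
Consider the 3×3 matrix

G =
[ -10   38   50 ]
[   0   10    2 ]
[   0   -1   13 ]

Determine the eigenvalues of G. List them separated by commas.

-10, 11, 12

Set up det(rI - G) = 0.
Cofactor expansion gives p(r) = r^3 - 13r^2 - 98r + 1320.
Rational-root test: r = -10 gives p(-10) = 0.
Dividing by (r + 10) leaves r^2 - 23r + 132.
The quadratic factors as (r - 11)·(r - 12).
Eigenvalues: -10, 11, 12.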